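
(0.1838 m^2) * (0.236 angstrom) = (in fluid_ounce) 1.467e-07. Check: 0.1838 m^2 is already in m^2. 1 angstrom = 1e-10 m, so 0.236 angstrom = 0.236 * 1e-10 = 2.36e-11 m. Combine: 0.1838 m^2 * 2.36e-11 m = 4.33768e-12 m^3. 1 fluid_ounce = 2.957353e-05 m^3, so 4.33768e-12 m^3 = 4.33768e-12 / 2.957353e-05 = 1.4667441e-07 fluid_ounce ≈ 1.467e-07 fluid_ounce (4 s.f.).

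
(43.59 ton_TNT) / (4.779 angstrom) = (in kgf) 3.892e+19. Check: 1 ton_TNT = 4.184e+09 J, so 43.59 ton_TNT = 43.59 * 4.184e+09 = 1.8238056e+11 J. 1 angstrom = 1e-10 m, so 4.779 angstrom = 4.779 * 1e-10 = 4.779e-10 m. Combine: 1.8238056e+11 J / 4.779e-10 m = 3.8162913e+20 N. 1 kgf = 9.80665 N, so 3.8162913e+20 N = 3.8162913e+20 / 9.80665 = 3.8915341e+19 kgf ≈ 3.892e+19 kgf (4 s.f.).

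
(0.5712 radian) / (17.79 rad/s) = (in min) 0.0005351. Check: 0.5712 radian = 0.5712 rad. 17.79 rad/s is already in rad/s. Combine: 0.5712 rad / 17.79 rad/s = 0.032107926 s. 1 min = 60 s, so 0.032107926 s = 0.032107926 / 60 = 0.0005351321 min ≈ 0.0005351 min (4 s.f.).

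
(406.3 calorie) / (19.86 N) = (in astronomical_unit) 1 calorie = 4.184 J, so 406.3 calorie = 406.3 * 4.184 = 1699.9592 J. 19.86 N is already in N. Combine: 1699.9592 J / 19.86 N = 85.59714 m. 1 astronomical_unit = 1.4959787e+11 m, so 85.59714 m = 85.59714 / 1.4959787e+11 = 5.7218154e-10 astronomical_unit ≈ 5.722e-10 astronomical_unit (4 s.f.). Final answer: 5.722e-10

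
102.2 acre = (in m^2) 1 acre = 4046.8564 m^2, so 102.2 acre = 102.2 * 4046.8564 = 413588.73 m^2. Result: 413588.73 m^2 ≈ 4.136e+05 m^2 (4 s.f.). Final answer: 4.136e+05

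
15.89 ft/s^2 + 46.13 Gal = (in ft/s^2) 1 ft/s^2 = 0.3048 m/s^2, so 15.89 ft/s^2 = 15.89 * 0.3048 = 4.843272 m/s^2. 1 Gal = 0.01 m/s^2, so 46.13 Gal = 46.13 * 0.01 = 0.4613 m/s^2. Sum: 4.843272 + 0.4613 = 5.304572 m/s^2. 1 ft/s^2 = 0.3048 m/s^2, so 5.304572 m/s^2 = 5.304572 / 0.3048 = 17.403451 ft/s^2 ≈ 17.4 ft/s^2 (4 s.f.). Final answer: 17.4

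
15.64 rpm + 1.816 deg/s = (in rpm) 15.94. Check: 1 rpm = 0.10471976 rad/s, so 15.64 rpm = 15.64 * 0.10471976 = 1.637817 rad/s. 1 deg/s = 0.017453293 rad/s, so 1.816 deg/s = 1.816 * 0.017453293 = 0.031695179 rad/s. Sum: 1.637817 + 0.031695179 = 1.6695121 rad/s. 1 rpm = 0.10471976 rad/s, so 1.6695121 rad/s = 1.6695121 / 0.10471976 = 15.942667 rpm ≈ 15.94 rpm (4 s.f.).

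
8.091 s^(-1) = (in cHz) 8.091 s^(-1) = 8.091 Hz. 1 cHz = 0.01 Hz, so 8.091 Hz = 8.091 / 0.01 = 809.1 cHz. Final answer: 809.1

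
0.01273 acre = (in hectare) 0.005152. Check: 1 acre = 4046.8564 m^2, so 0.01273 acre = 0.01273 * 4046.8564 = 51.516482 m^2. 1 hectare = 10000 m^2, so 51.516482 m^2 = 51.516482 / 10000 = 0.0051516482 hectare ≈ 0.005152 hectare (4 s.f.).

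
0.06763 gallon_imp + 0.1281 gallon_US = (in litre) 1 gallon_imp = 0.00454609 m^3, so 0.06763 gallon_imp = 0.06763 * 0.00454609 = 0.00030745207 m^3. 1 gallon_US = 0.0037854118 m^3, so 0.1281 gallon_US = 0.1281 * 0.0037854118 = 0.00048491125 m^3. Sum: 0.00030745207 + 0.00048491125 = 0.00079236332 m^3. 1 litre = 0.001 m^3, so 0.00079236332 m^3 = 0.00079236332 / 0.001 = 0.79236332 litre ≈ 0.7924 litre (4 s.f.). Final answer: 0.7924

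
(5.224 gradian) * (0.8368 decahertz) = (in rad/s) 1 gradian = 0.015707963 rad, so 5.224 gradian = 5.224 * 0.015707963 = 0.0820584 rad. 1 decahertz = 10 Hz, so 0.8368 decahertz = 0.8368 * 10 = 8.368 Hz. Combine: 0.0820584 rad * 8.368 Hz = 0.68666469 rad/s. Result: 0.68666469 rad/s ≈ 0.6867 rad/s (4 s.f.). Final answer: 0.6867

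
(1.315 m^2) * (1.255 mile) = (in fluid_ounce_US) 1.315 m^2 is already in m^2. 1 mile = 1609.344 m, so 1.255 mile = 1.255 * 1609.344 = 2019.7267 m. Combine: 1.315 m^2 * 2019.7267 m = 2655.9406 m^3. 1 fluid_ounce_US = 2.957353e-05 m^3, so 2655.9406 m^3 = 2655.9406 / 2.957353e-05 = 89808037 fluid_ounce_US ≈ 8.981e+07 fluid_ounce_US (4 s.f.). Final answer: 8.981e+07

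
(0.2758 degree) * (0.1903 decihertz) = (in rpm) 1 degree = 0.017453293 rad, so 0.2758 degree = 0.2758 * 0.017453293 = 0.0048136181 rad. 1 decihertz = 0.1 Hz, so 0.1903 decihertz = 0.1903 * 0.1 = 0.01903 Hz. Combine: 0.0048136181 rad * 0.01903 Hz = 9.1603152e-05 rad/s. 1 rpm = 0.10471976 rad/s, so 9.1603152e-05 rad/s = 9.1603152e-05 / 0.10471976 = 0.00087474567 rpm ≈ 0.0008747 rpm (4 s.f.). Final answer: 0.0008747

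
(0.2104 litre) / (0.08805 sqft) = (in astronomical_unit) 1 litre = 0.001 m^3, so 0.2104 litre = 0.2104 * 0.001 = 0.0002104 m^3. 1 sqft = 0.09290304 m^2, so 0.08805 sqft = 0.08805 * 0.09290304 = 0.0081801127 m^2. Combine: 0.0002104 m^3 / 0.0081801127 m^2 = 0.025720917 m. 1 astronomical_unit = 1.4959787e+11 m, so 0.025720917 m = 0.025720917 / 1.4959787e+11 = 1.7193371e-13 astronomical_unit ≈ 1.719e-13 astronomical_unit (4 s.f.). Final answer: 1.719e-13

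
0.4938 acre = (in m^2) 1 acre = 4046.8564 m^2, so 0.4938 acre = 0.4938 * 4046.8564 = 1998.3377 m^2. Result: 1998.3377 m^2 ≈ 1998 m^2 (4 s.f.). Final answer: 1998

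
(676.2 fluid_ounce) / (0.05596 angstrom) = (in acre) 8.83e+05. Check: 1 fluid_ounce = 2.957353e-05 m^3, so 676.2 fluid_ounce = 676.2 * 2.957353e-05 = 0.019997621 m^3. 1 angstrom = 1e-10 m, so 0.05596 angstrom = 0.05596 * 1e-10 = 5.596e-12 m. Combine: 0.019997621 m^3 / 5.596e-12 m = 3.5735562e+09 m^2. 1 acre = 4046.8564 m^2, so 3.5735562e+09 m^2 = 3.5735562e+09 / 4046.8564 = 883044.98 acre ≈ 8.83e+05 acre (4 s.f.).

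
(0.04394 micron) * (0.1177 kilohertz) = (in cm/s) 1 micron = 1e-06 m, so 0.04394 micron = 0.04394 * 1e-06 = 4.394e-08 m. 1 kilohertz = 1000 Hz, so 0.1177 kilohertz = 0.1177 * 1000 = 117.7 Hz. Combine: 4.394e-08 m * 117.7 Hz = 5.171738e-06 m/s. 1 cm/s = 0.01 m/s, so 5.171738e-06 m/s = 5.171738e-06 / 0.01 = 0.0005171738 cm/s ≈ 0.0005172 cm/s (4 s.f.). Final answer: 0.0005172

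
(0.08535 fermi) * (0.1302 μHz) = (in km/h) 1 fermi = 1e-15 m, so 0.08535 fermi = 0.08535 * 1e-15 = 8.535e-17 m. 1 μHz = 1e-06 Hz, so 0.1302 μHz = 0.1302 * 1e-06 = 1.302e-07 Hz. Combine: 8.535e-17 m * 1.302e-07 Hz = 1.111257e-23 m/s. 1 km/h = 0.27777778 m/s, so 1.111257e-23 m/s = 1.111257e-23 / 0.27777778 = 4.0005252e-23 km/h ≈ 4.001e-23 km/h (4 s.f.). Final answer: 4.001e-23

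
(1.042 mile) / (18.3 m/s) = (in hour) 1 mile = 1609.344 m, so 1.042 mile = 1.042 * 1609.344 = 1676.9364 m. 18.3 m/s is already in m/s. Combine: 1676.9364 m / 18.3 m/s = 91.635871 s. 1 hour = 3600 s, so 91.635871 s = 91.635871 / 3600 = 0.025454409 hour ≈ 0.02545 hour (4 s.f.). Final answer: 0.02545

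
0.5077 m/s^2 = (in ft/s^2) 1.666. Check: 1 ft/s^2 = 0.3048 m/s^2, so 0.5077 m/s^2 = 0.5077 / 0.3048 = 1.6656824 ft/s^2 ≈ 1.666 ft/s^2 (4 s.f.).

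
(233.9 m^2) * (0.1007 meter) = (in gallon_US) 233.9 m^2 is already in m^2. 0.1007 meter = 0.1007 m. Combine: 233.9 m^2 * 0.1007 m = 23.55373 m^3. 1 gallon_US = 0.0037854118 m^3, so 23.55373 m^3 = 23.55373 / 0.0037854118 = 6222.2372 gallon_US ≈ 6222 gallon_US (4 s.f.). Final answer: 6222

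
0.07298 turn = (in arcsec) 1 turn = 6.2831853 rad, so 0.07298 turn = 0.07298 * 6.2831853 = 0.45854686 rad. 1 arcsec = 4.8481368e-06 rad, so 0.45854686 rad = 0.45854686 / 4.8481368e-06 = 94582.08 arcsec ≈ 9.458e+04 arcsec (4 s.f.). Final answer: 9.458e+04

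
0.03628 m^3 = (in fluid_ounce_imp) 1 fluid_ounce_imp = 2.8413063e-05 m^3, so 0.03628 m^3 = 0.03628 / 2.8413063e-05 = 1276.8775 fluid_ounce_imp ≈ 1277 fluid_ounce_imp (4 s.f.). Final answer: 1277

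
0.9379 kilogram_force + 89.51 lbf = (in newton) 407.4. Check: 1 kilogram_force = 9.80665 N, so 0.9379 kilogram_force = 0.9379 * 9.80665 = 9.197657 N. 1 lbf = 4.4482216 N, so 89.51 lbf = 89.51 * 4.4482216 = 398.16032 N. Sum: 9.197657 + 398.16032 = 407.35797 N. 407.35797 N = 407.35797 newton ≈ 407.4 newton (4 s.f.).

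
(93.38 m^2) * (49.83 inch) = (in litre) 1.182e+05. Check: 93.38 m^2 is already in m^2. 1 inch = 0.0254 m, so 49.83 inch = 49.83 * 0.0254 = 1.265682 m. Combine: 93.38 m^2 * 1.265682 m = 118.18939 m^3. 1 litre = 0.001 m^3, so 118.18939 m^3 = 118.18939 / 0.001 = 118189.39 litre ≈ 1.182e+05 litre (4 s.f.).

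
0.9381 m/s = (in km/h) 3.377. Check: 1 km/h = 0.27777778 m/s, so 0.9381 m/s = 0.9381 / 0.27777778 = 3.37716 km/h ≈ 3.377 km/h (4 s.f.).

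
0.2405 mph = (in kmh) 1 mph = 0.44704 m/s, so 0.2405 mph = 0.2405 * 0.44704 = 0.10751312 m/s. 1 kmh = 0.27777778 m/s, so 0.10751312 m/s = 0.10751312 / 0.27777778 = 0.38704723 kmh ≈ 0.387 kmh (4 s.f.). Final answer: 0.387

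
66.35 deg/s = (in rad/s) 1.158. Check: 1 deg/s = 0.017453293 rad/s, so 66.35 deg/s = 66.35 * 0.017453293 = 1.158026 rad/s. Result: 1.158026 rad/s ≈ 1.158 rad/s (4 s.f.).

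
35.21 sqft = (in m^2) 3.271. Check: 1 sqft = 0.09290304 m^2, so 35.21 sqft = 35.21 * 0.09290304 = 3.271116 m^2. Result: 3.271116 m^2 ≈ 3.271 m^2 (4 s.f.).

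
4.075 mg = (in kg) 1 mg = 1e-06 kg, so 4.075 mg = 4.075 * 1e-06 = 4.075e-06 kg. Result: 4.075e-06 kg. Final answer: 4.075e-06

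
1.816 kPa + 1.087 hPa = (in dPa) 1 kPa = 1000 Pa, so 1.816 kPa = 1.816 * 1000 = 1816 Pa. 1 hPa = 100 Pa, so 1.087 hPa = 1.087 * 100 = 108.7 Pa. Sum: 1816 + 108.7 = 1924.7 Pa. 1 dPa = 0.1 Pa, so 1924.7 Pa = 1924.7 / 0.1 = 19247 dPa ≈ 1.925e+04 dPa (4 s.f.). Final answer: 1.925e+04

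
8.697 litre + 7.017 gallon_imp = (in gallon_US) 10.72. Check: 1 litre = 0.001 m^3, so 8.697 litre = 8.697 * 0.001 = 0.008697 m^3. 1 gallon_imp = 0.00454609 m^3, so 7.017 gallon_imp = 7.017 * 0.00454609 = 0.031899914 m^3. Sum: 0.008697 + 0.031899914 = 0.040596914 m^3. 1 gallon_US = 0.0037854118 m^3, so 0.040596914 m^3 = 0.040596914 / 0.0037854118 = 10.72457 gallon_US ≈ 10.72 gallon_US (4 s.f.).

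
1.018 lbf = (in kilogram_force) 1 lbf = 4.4482216 N, so 1.018 lbf = 1.018 * 4.4482216 = 4.5282896 N. 1 kilogram_force = 9.80665 N, so 4.5282896 N = 4.5282896 / 9.80665 = 0.46175703 kilogram_force ≈ 0.4618 kilogram_force (4 s.f.). Final answer: 0.4618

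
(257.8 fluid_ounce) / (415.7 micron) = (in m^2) 1 fluid_ounce = 2.957353e-05 m^3, so 257.8 fluid_ounce = 257.8 * 2.957353e-05 = 0.0076240559 m^3. 1 micron = 1e-06 m, so 415.7 micron = 415.7 * 1e-06 = 0.0004157 m. Combine: 0.0076240559 m^3 / 0.0004157 m = 18.340284 m^2. Result: 18.340284 m^2 ≈ 18.34 m^2 (4 s.f.). Final answer: 18.34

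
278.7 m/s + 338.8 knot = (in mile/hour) 278.7 m/s is already in m/s. 1 knot = 0.51444444 m/s, so 338.8 knot = 338.8 * 0.51444444 = 174.29378 m/s. Sum: 278.7 + 174.29378 = 452.99378 m/s. 1 mile/hour = 0.44704 m/s, so 452.99378 m/s = 452.99378 / 0.44704 = 1013.3182 mile/hour ≈ 1013 mile/hour (4 s.f.). Final answer: 1013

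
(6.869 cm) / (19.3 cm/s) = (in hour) 9.886e-05. Check: 1 cm = 0.01 m, so 6.869 cm = 6.869 * 0.01 = 0.06869 m. 1 cm/s = 0.01 m/s, so 19.3 cm/s = 19.3 * 0.01 = 0.193 m/s. Combine: 0.06869 m / 0.193 m/s = 0.35590674 s. 1 hour = 3600 s, so 0.35590674 s = 0.35590674 / 3600 = 9.8862982e-05 hour ≈ 9.886e-05 hour (4 s.f.).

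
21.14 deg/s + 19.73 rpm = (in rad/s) 1 deg/s = 0.017453293 rad/s, so 21.14 deg/s = 21.14 * 0.017453293 = 0.3689626 rad/s. 1 rpm = 0.10471976 rad/s, so 19.73 rpm = 19.73 * 0.10471976 = 2.0661208 rad/s. Sum: 0.3689626 + 2.0661208 = 2.4350834 rad/s. Result: 2.4350834 rad/s ≈ 2.435 rad/s (4 s.f.). Final answer: 2.435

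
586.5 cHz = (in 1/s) 1 cHz = 0.01 Hz, so 586.5 cHz = 586.5 * 0.01 = 5.865 Hz. 5.865 Hz = 5.865 1/s. Final answer: 5.865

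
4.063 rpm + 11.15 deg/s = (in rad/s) 1 rpm = 0.10471976 rad/s, so 4.063 rpm = 4.063 * 0.10471976 = 0.42547637 rad/s. 1 deg/s = 0.017453293 rad/s, so 11.15 deg/s = 11.15 * 0.017453293 = 0.19460421 rad/s. Sum: 0.42547637 + 0.19460421 = 0.62008058 rad/s. Result: 0.62008058 rad/s ≈ 0.6201 rad/s (4 s.f.). Final answer: 0.6201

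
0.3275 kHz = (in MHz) 0.0003275. Check: 1 kHz = 1000 Hz, so 0.3275 kHz = 0.3275 * 1000 = 327.5 Hz. 1 MHz = 1000000 Hz, so 327.5 Hz = 327.5 / 1000000 = 0.0003275 MHz.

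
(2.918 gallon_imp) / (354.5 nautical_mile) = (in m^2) 1 gallon_imp = 0.00454609 m^3, so 2.918 gallon_imp = 2.918 * 0.00454609 = 0.013265491 m^3. 1 nautical_mile = 1852 m, so 354.5 nautical_mile = 354.5 * 1852 = 656534 m. Combine: 0.013265491 m^3 / 656534 m = 2.0205337e-08 m^2. Result: 2.0205337e-08 m^2 ≈ 2.021e-08 m^2 (4 s.f.). Final answer: 2.021e-08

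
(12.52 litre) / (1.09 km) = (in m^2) 1.149e-05. Check: 1 litre = 0.001 m^3, so 12.52 litre = 12.52 * 0.001 = 0.01252 m^3. 1 km = 1000 m, so 1.09 km = 1.09 * 1000 = 1090 m. Combine: 0.01252 m^3 / 1090 m = 1.1486239e-05 m^2. Result: 1.1486239e-05 m^2 ≈ 1.149e-05 m^2 (4 s.f.).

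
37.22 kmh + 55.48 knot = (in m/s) 38.88. Check: 1 kmh = 0.27777778 m/s, so 37.22 kmh = 37.22 * 0.27777778 = 10.338889 m/s. 1 knot = 0.51444444 m/s, so 55.48 knot = 55.48 * 0.51444444 = 28.541378 m/s. Sum: 10.338889 + 28.541378 = 38.880267 m/s. Result: 38.880267 m/s ≈ 38.88 m/s (4 s.f.).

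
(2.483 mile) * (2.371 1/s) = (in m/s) 9475. Check: 1 mile = 1609.344 m, so 2.483 mile = 2.483 * 1609.344 = 3996.0012 m. 2.371 1/s = 2.371 Hz. Combine: 3996.0012 m * 2.371 Hz = 9474.5187 m/s. Result: 9474.5187 m/s ≈ 9475 m/s (4 s.f.).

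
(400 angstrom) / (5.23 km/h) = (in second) 2.753e-08. Check: 1 angstrom = 1e-10 m, so 400 angstrom = 400 * 1e-10 = 4e-08 m. 1 km/h = 0.27777778 m/s, so 5.23 km/h = 5.23 * 0.27777778 = 1.4527778 m/s. Combine: 4e-08 m / 1.4527778 m/s = 2.7533461e-08 s. 2.7533461e-08 s = 2.7533461e-08 second ≈ 2.753e-08 second (4 s.f.).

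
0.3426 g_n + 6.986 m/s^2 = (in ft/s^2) 1 g_n = 9.80665 m/s^2, so 0.3426 g_n = 0.3426 * 9.80665 = 3.3597583 m/s^2. 6.986 m/s^2 is already in m/s^2. Sum: 3.3597583 + 6.986 = 10.345758 m/s^2. 1 ft/s^2 = 0.3048 m/s^2, so 10.345758 m/s^2 = 10.345758 / 0.3048 = 33.942777 ft/s^2 ≈ 33.94 ft/s^2 (4 s.f.). Final answer: 33.94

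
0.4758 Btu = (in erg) 5.02e+09. Check: 1 Btu = 1055.0559 J, so 0.4758 Btu = 0.4758 * 1055.0559 = 501.99557 J. 1 erg = 1e-07 J, so 501.99557 J = 501.99557 / 1e-07 = 5.0199557e+09 erg ≈ 5.02e+09 erg (4 s.f.).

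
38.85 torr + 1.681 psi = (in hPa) 167.7. Check: 1 torr = 133.32237 Pa, so 38.85 torr = 38.85 * 133.32237 = 5179.574 Pa. 1 psi = 6894.7573 Pa, so 1.681 psi = 1.681 * 6894.7573 = 11590.087 Pa. Sum: 5179.574 + 11590.087 = 16769.661 Pa. 1 hPa = 100 Pa, so 16769.661 Pa = 16769.661 / 100 = 167.69661 hPa ≈ 167.7 hPa (4 s.f.).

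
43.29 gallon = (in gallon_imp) 36.05. Check: 1 gallon = 0.0037854118 m^3, so 43.29 gallon = 43.29 * 0.0037854118 = 0.16387048 m^3. 1 gallon_imp = 0.00454609 m^3, so 0.16387048 m^3 = 0.16387048 / 0.00454609 = 36.046465 gallon_imp ≈ 36.05 gallon_imp (4 s.f.).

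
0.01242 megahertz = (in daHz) 1242. Check: 1 megahertz = 1000000 Hz, so 0.01242 megahertz = 0.01242 * 1000000 = 12420 Hz. 1 daHz = 10 Hz, so 12420 Hz = 12420 / 10 = 1242 daHz.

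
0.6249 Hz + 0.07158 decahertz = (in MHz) 1.341e-06. Check: 0.6249 Hz is already in Hz. 1 decahertz = 10 Hz, so 0.07158 decahertz = 0.07158 * 10 = 0.7158 Hz. Sum: 0.6249 + 0.7158 = 1.3407 Hz. 1 MHz = 1000000 Hz, so 1.3407 Hz = 1.3407 / 1000000 = 1.3407e-06 MHz ≈ 1.341e-06 MHz (4 s.f.).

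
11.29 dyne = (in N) 1 dyne = 1e-05 N, so 11.29 dyne = 11.29 * 1e-05 = 0.0001129 N. Result: 0.0001129 N. Final answer: 0.0001129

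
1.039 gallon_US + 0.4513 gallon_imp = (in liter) 1 gallon_US = 0.0037854118 m^3, so 1.039 gallon_US = 1.039 * 0.0037854118 = 0.0039330428 m^3. 1 gallon_imp = 0.00454609 m^3, so 0.4513 gallon_imp = 0.4513 * 0.00454609 = 0.0020516504 m^3. Sum: 0.0039330428 + 0.0020516504 = 0.0059846933 m^3. 1 liter = 0.001 m^3, so 0.0059846933 m^3 = 0.0059846933 / 0.001 = 5.9846933 liter ≈ 5.985 liter (4 s.f.). Final answer: 5.985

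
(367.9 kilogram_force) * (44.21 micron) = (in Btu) 1 kilogram_force = 9.80665 N, so 367.9 kilogram_force = 367.9 * 9.80665 = 3607.8665 N. 1 micron = 1e-06 m, so 44.21 micron = 44.21 * 1e-06 = 4.421e-05 m. Combine: 3607.8665 N * 4.421e-05 m = 0.15950378 J. 1 Btu = 1055.0559 J, so 0.15950378 J = 0.15950378 / 1055.0559 = 0.00015118041 Btu ≈ 0.0001512 Btu (4 s.f.). Final answer: 0.0001512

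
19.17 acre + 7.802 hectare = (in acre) 38.45. Check: 1 acre = 4046.8564 m^2, so 19.17 acre = 19.17 * 4046.8564 = 77578.238 m^2. 1 hectare = 10000 m^2, so 7.802 hectare = 7.802 * 10000 = 78020 m^2. Sum: 77578.238 + 78020 = 155598.24 m^2. 1 acre = 4046.8564 m^2, so 155598.24 m^2 = 155598.24 / 4046.8564 = 38.449162 acre ≈ 38.45 acre (4 s.f.).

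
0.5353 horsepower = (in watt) 399.2. Check: 1 horsepower = 745.69987 W, so 0.5353 horsepower = 0.5353 * 745.69987 = 399.17314 W. 399.17314 W = 399.17314 watt ≈ 399.2 watt (4 s.f.).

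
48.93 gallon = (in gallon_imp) 1 gallon = 0.0037854118 m^3, so 48.93 gallon = 48.93 * 0.0037854118 = 0.1852202 m^3. 1 gallon_imp = 0.00454609 m^3, so 0.1852202 m^3 = 0.1852202 / 0.00454609 = 40.742748 gallon_imp ≈ 40.74 gallon_imp (4 s.f.). Final answer: 40.74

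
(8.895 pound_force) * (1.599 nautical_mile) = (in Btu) 1 pound_force = 4.4482216 N, so 8.895 pound_force = 8.895 * 4.4482216 = 39.566931 N. 1 nautical_mile = 1852 m, so 1.599 nautical_mile = 1.599 * 1852 = 2961.348 m. Combine: 39.566931 N * 2961.348 m = 117171.45 J. 1 Btu = 1055.0559 J, so 117171.45 J = 117171.45 / 1055.0559 = 111.05711 Btu ≈ 111.1 Btu (4 s.f.). Final answer: 111.1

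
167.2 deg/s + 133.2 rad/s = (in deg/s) 1 deg/s = 0.017453293 rad/s, so 167.2 deg/s = 167.2 * 0.017453293 = 2.9181905 rad/s. 133.2 rad/s is already in rad/s. Sum: 2.9181905 + 133.2 = 136.11819 rad/s. 1 deg/s = 0.017453293 rad/s, so 136.11819 rad/s = 136.11819 / 0.017453293 = 7798.9978 deg/s ≈ 7799 deg/s (4 s.f.). Final answer: 7799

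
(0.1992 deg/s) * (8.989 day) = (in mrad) 2.7e+06. Check: 1 deg/s = 0.017453293 rad/s, so 0.1992 deg/s = 0.1992 * 0.017453293 = 0.0034766959 rad/s. 1 day = 86400 s, so 8.989 day = 8.989 * 86400 = 776649.6 s. Combine: 0.0034766959 rad/s * 776649.6 s = 2700.1745 rad. 1 mrad = 0.001 rad, so 2700.1745 rad = 2700.1745 / 0.001 = 2700174.5 mrad ≈ 2.7e+06 mrad (4 s.f.).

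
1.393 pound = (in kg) 0.6319. Check: 1 pound = 0.45359237 kg, so 1.393 pound = 1.393 * 0.45359237 = 0.63185417 kg. Result: 0.63185417 kg ≈ 0.6319 kg (4 s.f.).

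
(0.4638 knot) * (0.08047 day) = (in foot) 1 knot = 0.51444444 m/s, so 0.4638 knot = 0.4638 * 0.51444444 = 0.23859933 m/s. 1 day = 86400 s, so 0.08047 day = 0.08047 * 86400 = 6952.608 s. Combine: 0.23859933 m/s * 6952.608 s = 1658.8876 m. 1 foot = 0.3048 m, so 1658.8876 m = 1658.8876 / 0.3048 = 5442.5447 foot ≈ 5443 foot (4 s.f.). Final answer: 5443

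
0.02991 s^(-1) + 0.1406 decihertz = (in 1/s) 0.02991 s^(-1) = 0.02991 Hz. 1 decihertz = 0.1 Hz, so 0.1406 decihertz = 0.1406 * 0.1 = 0.01406 Hz. Sum: 0.02991 + 0.01406 = 0.04397 Hz. 0.04397 Hz = 0.04397 1/s. Final answer: 0.04397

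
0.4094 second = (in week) 0.4094 second = 0.4094 s. 1 week = 604800 s, so 0.4094 s = 0.4094 / 604800 = 6.7691799e-07 week ≈ 6.769e-07 week (4 s.f.). Final answer: 6.769e-07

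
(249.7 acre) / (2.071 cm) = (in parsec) 1 acre = 4046.8564 m^2, so 249.7 acre = 249.7 * 4046.8564 = 1010500 m^2. 1 cm = 0.01 m, so 2.071 cm = 2.071 * 0.01 = 0.02071 m. Combine: 1010500 m^2 / 0.02071 m = 48792856 m. 1 parsec = 3.0856776e+16 m, so 48792856 m = 48792856 / 3.0856776e+16 = 1.5812688e-09 parsec ≈ 1.581e-09 parsec (4 s.f.). Final answer: 1.581e-09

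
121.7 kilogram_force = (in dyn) 1.193e+08. Check: 1 kilogram_force = 9.80665 N, so 121.7 kilogram_force = 121.7 * 9.80665 = 1193.4693 N. 1 dyn = 1e-05 N, so 1193.4693 N = 1193.4693 / 1e-05 = 1.1934693e+08 dyn ≈ 1.193e+08 dyn (4 s.f.).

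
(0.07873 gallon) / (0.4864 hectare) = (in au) 1 gallon = 0.0037854118 m^3, so 0.07873 gallon = 0.07873 * 0.0037854118 = 0.00029802547 m^3. 1 hectare = 10000 m^2, so 0.4864 hectare = 0.4864 * 10000 = 4864 m^2. Combine: 0.00029802547 m^3 / 4864 m^2 = 6.1271684e-08 m. 1 au = 1.4959787e+11 m, so 6.1271684e-08 m = 6.1271684e-08 / 1.4959787e+11 = 4.0957591e-19 au ≈ 4.096e-19 au (4 s.f.). Final answer: 4.096e-19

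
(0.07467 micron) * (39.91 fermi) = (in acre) 7.364e-25. Check: 1 micron = 1e-06 m, so 0.07467 micron = 0.07467 * 1e-06 = 7.467e-08 m. 1 fermi = 1e-15 m, so 39.91 fermi = 39.91 * 1e-15 = 3.991e-14 m. Combine: 7.467e-08 m * 3.991e-14 m = 2.9800797e-21 m^2. 1 acre = 4046.8564 m^2, so 2.9800797e-21 m^2 = 2.9800797e-21 / 4046.8564 = 7.3639373e-25 acre ≈ 7.364e-25 acre (4 s.f.).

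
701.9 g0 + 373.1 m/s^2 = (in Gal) 7.256e+05. Check: 1 g0 = 9.80665 m/s^2, so 701.9 g0 = 701.9 * 9.80665 = 6883.2876 m/s^2. 373.1 m/s^2 is already in m/s^2. Sum: 6883.2876 + 373.1 = 7256.3876 m/s^2. 1 Gal = 0.01 m/s^2, so 7256.3876 m/s^2 = 7256.3876 / 0.01 = 725638.76 Gal ≈ 7.256e+05 Gal (4 s.f.).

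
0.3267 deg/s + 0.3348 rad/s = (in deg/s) 19.51. Check: 1 deg/s = 0.017453293 rad/s, so 0.3267 deg/s = 0.3267 * 0.017453293 = 0.0057019907 rad/s. 0.3348 rad/s is already in rad/s. Sum: 0.0057019907 + 0.3348 = 0.34050199 rad/s. 1 deg/s = 0.017453293 rad/s, so 0.34050199 rad/s = 0.34050199 / 0.017453293 = 19.509327 deg/s ≈ 19.51 deg/s (4 s.f.).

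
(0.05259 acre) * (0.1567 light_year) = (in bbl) 1.985e+18. Check: 1 acre = 4046.8564 m^2, so 0.05259 acre = 0.05259 * 4046.8564 = 212.82418 m^2. 1 light_year = 9.4607305e+15 m, so 0.1567 light_year = 0.1567 * 9.4607305e+15 = 1.4824965e+15 m. Combine: 212.82418 m^2 * 1.4824965e+15 m = 3.1551109e+17 m^3. 1 bbl = 0.15898729 m^3, so 3.1551109e+17 m^3 = 3.1551109e+17 / 0.15898729 = 1.9845051e+18 bbl ≈ 1.985e+18 bbl (4 s.f.).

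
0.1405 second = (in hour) 3.903e-05. Check: 0.1405 second = 0.1405 s. 1 hour = 3600 s, so 0.1405 s = 0.1405 / 3600 = 3.9027778e-05 hour ≈ 3.903e-05 hour (4 s.f.).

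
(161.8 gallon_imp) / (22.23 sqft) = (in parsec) 1.154e-17. Check: 1 gallon_imp = 0.00454609 m^3, so 161.8 gallon_imp = 161.8 * 0.00454609 = 0.73555736 m^3. 1 sqft = 0.09290304 m^2, so 22.23 sqft = 22.23 * 0.09290304 = 2.0652346 m^2. Combine: 0.73555736 m^3 / 2.0652346 m^2 = 0.35616165 m. 1 parsec = 3.0856776e+16 m, so 0.35616165 m = 0.35616165 / 3.0856776e+16 = 1.1542413e-17 parsec ≈ 1.154e-17 parsec (4 s.f.).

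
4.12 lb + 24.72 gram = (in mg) 1 lb = 0.45359237 kg, so 4.12 lb = 4.12 * 0.45359237 = 1.8688006 kg. 1 gram = 0.001 kg, so 24.72 gram = 24.72 * 0.001 = 0.02472 kg. Sum: 1.8688006 + 0.02472 = 1.8935206 kg. 1 mg = 1e-06 kg, so 1.8935206 kg = 1.8935206 / 1e-06 = 1893520.6 mg ≈ 1.894e+06 mg (4 s.f.). Final answer: 1.894e+06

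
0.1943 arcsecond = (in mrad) 1 arcsecond = 4.8481368e-06 rad, so 0.1943 arcsecond = 0.1943 * 4.8481368e-06 = 9.4199298e-07 rad. 1 mrad = 0.001 rad, so 9.4199298e-07 rad = 9.4199298e-07 / 0.001 = 0.00094199298 mrad ≈ 0.000942 mrad (4 s.f.). Final answer: 0.000942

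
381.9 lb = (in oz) 6110. Check: 1 lb = 0.45359237 kg, so 381.9 lb = 381.9 * 0.45359237 = 173.22693 kg. 1 oz = 0.028349523 kg, so 173.22693 kg = 173.22693 / 0.028349523 = 6110.4 oz ≈ 6110 oz (4 s.f.).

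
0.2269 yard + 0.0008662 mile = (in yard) 1.751. Check: 1 yard = 0.9144 m, so 0.2269 yard = 0.2269 * 0.9144 = 0.20747736 m. 1 mile = 1609.344 m, so 0.0008662 mile = 0.0008662 * 1609.344 = 1.3940138 m. Sum: 0.20747736 + 1.3940138 = 1.6014911 m. 1 yard = 0.9144 m, so 1.6014911 m = 1.6014911 / 0.9144 = 1.751412 yard ≈ 1.751 yard (4 s.f.).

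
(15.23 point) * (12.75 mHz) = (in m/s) 6.85e-05. Check: 1 point = 0.00035277778 m, so 15.23 point = 15.23 * 0.00035277778 = 0.0053728056 m. 1 mHz = 0.001 Hz, so 12.75 mHz = 12.75 * 0.001 = 0.01275 Hz. Combine: 0.0053728056 m * 0.01275 Hz = 6.8503271e-05 m/s. Result: 6.8503271e-05 m/s ≈ 6.85e-05 m/s (4 s.f.).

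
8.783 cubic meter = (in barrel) 8.783 cubic meter = 8.783 m^3. 1 barrel = 0.15898729 m^3, so 8.783 m^3 = 8.783 / 0.15898729 = 55.243408 barrel ≈ 55.24 barrel (4 s.f.). Final answer: 55.24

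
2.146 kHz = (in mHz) 1 kHz = 1000 Hz, so 2.146 kHz = 2.146 * 1000 = 2146 Hz. 1 mHz = 0.001 Hz, so 2146 Hz = 2146 / 0.001 = 2146000 mHz ≈ 2.146e+06 mHz (4 s.f.). Final answer: 2.146e+06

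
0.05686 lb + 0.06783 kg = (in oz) 3.302. Check: 1 lb = 0.45359237 kg, so 0.05686 lb = 0.05686 * 0.45359237 = 0.025791262 kg. 0.06783 kg is already in kg. Sum: 0.025791262 + 0.06783 = 0.093621262 kg. 1 oz = 0.028349523 kg, so 0.093621262 kg = 0.093621262 / 0.028349523 = 3.3023928 oz ≈ 3.302 oz (4 s.f.).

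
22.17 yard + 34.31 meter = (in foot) 1 yard = 0.9144 m, so 22.17 yard = 22.17 * 0.9144 = 20.272248 m. 34.31 meter = 34.31 m. Sum: 20.272248 + 34.31 = 54.582248 m. 1 foot = 0.3048 m, so 54.582248 m = 54.582248 / 0.3048 = 179.07562 foot ≈ 179.1 foot (4 s.f.). Final answer: 179.1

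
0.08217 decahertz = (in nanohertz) 8.217e+08. Check: 1 decahertz = 10 Hz, so 0.08217 decahertz = 0.08217 * 10 = 0.8217 Hz. 1 nanohertz = 1e-09 Hz, so 0.8217 Hz = 0.8217 / 1e-09 = 8.217e+08 nanohertz.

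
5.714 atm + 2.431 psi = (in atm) 1 atm = 101325 Pa, so 5.714 atm = 5.714 * 101325 = 578971.05 Pa. 1 psi = 6894.7573 Pa, so 2.431 psi = 2.431 * 6894.7573 = 16761.155 Pa. Sum: 578971.05 + 16761.155 = 595732.2 Pa. 1 atm = 101325 Pa, so 595732.2 Pa = 595732.2 / 101325 = 5.8794197 atm ≈ 5.879 atm (4 s.f.). Final answer: 5.879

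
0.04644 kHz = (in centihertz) 4644. Check: 1 kHz = 1000 Hz, so 0.04644 kHz = 0.04644 * 1000 = 46.44 Hz. 1 centihertz = 0.01 Hz, so 46.44 Hz = 46.44 / 0.01 = 4644 centihertz.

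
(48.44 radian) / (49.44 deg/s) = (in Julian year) 48.44 radian = 48.44 rad. 1 deg/s = 0.017453293 rad/s, so 49.44 deg/s = 49.44 * 0.017453293 = 0.86289078 rad/s. Combine: 48.44 rad / 0.86289078 rad/s = 56.136884 s. 1 Julian year = 31557600 s, so 56.136884 s = 56.136884 / 31557600 = 1.7788705e-06 Julian year ≈ 1.779e-06 Julian year (4 s.f.). Final answer: 1.779e-06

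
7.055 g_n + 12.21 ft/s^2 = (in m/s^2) 1 g_n = 9.80665 m/s^2, so 7.055 g_n = 7.055 * 9.80665 = 69.185916 m/s^2. 1 ft/s^2 = 0.3048 m/s^2, so 12.21 ft/s^2 = 12.21 * 0.3048 = 3.721608 m/s^2. Sum: 69.185916 + 3.721608 = 72.907524 m/s^2. Result: 72.907524 m/s^2 ≈ 72.91 m/s^2 (4 s.f.). Final answer: 72.91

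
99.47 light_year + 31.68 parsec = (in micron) 1.919e+24. Check: 1 light_year = 9.4607305e+15 m, so 99.47 light_year = 99.47 * 9.4607305e+15 = 9.4105886e+17 m. 1 parsec = 3.0856776e+16 m, so 31.68 parsec = 31.68 * 3.0856776e+16 = 9.7754266e+17 m. Sum: 9.4105886e+17 + 9.7754266e+17 = 1.9186015e+18 m. 1 micron = 1e-06 m, so 1.9186015e+18 m = 1.9186015e+18 / 1e-06 = 1.9186015e+24 micron ≈ 1.919e+24 micron (4 s.f.).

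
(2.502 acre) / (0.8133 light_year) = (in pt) 1 acre = 4046.8564 m^2, so 2.502 acre = 2.502 * 4046.8564 = 10125.235 m^2. 1 light_year = 9.4607305e+15 m, so 0.8133 light_year = 0.8133 * 9.4607305e+15 = 7.6944121e+15 m. Combine: 10125.235 m^2 / 7.6944121e+15 m = 1.3159205e-12 m. 1 pt = 0.00035277778 m, so 1.3159205e-12 m = 1.3159205e-12 / 0.00035277778 = 3.7301684e-09 pt ≈ 3.73e-09 pt (4 s.f.). Final answer: 3.73e-09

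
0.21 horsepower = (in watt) 156.6. Check: 1 horsepower = 745.69987 W, so 0.21 horsepower = 0.21 * 745.69987 = 156.59697 W. 156.59697 W = 156.59697 watt ≈ 156.6 watt (4 s.f.).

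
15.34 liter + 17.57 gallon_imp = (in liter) 1 liter = 0.001 m^3, so 15.34 liter = 15.34 * 0.001 = 0.01534 m^3. 1 gallon_imp = 0.00454609 m^3, so 17.57 gallon_imp = 17.57 * 0.00454609 = 0.079874801 m^3. Sum: 0.01534 + 0.079874801 = 0.095214801 m^3. 1 liter = 0.001 m^3, so 0.095214801 m^3 = 0.095214801 / 0.001 = 95.214801 liter ≈ 95.21 liter (4 s.f.). Final answer: 95.21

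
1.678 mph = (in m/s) 1 mph = 0.44704 m/s, so 1.678 mph = 1.678 * 0.44704 = 0.75013312 m/s. Result: 0.75013312 m/s ≈ 0.7501 m/s (4 s.f.). Final answer: 0.7501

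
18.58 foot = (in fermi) 1 foot = 0.3048 m, so 18.58 foot = 18.58 * 0.3048 = 5.663184 m. 1 fermi = 1e-15 m, so 5.663184 m = 5.663184 / 1e-15 = 5.663184e+15 fermi ≈ 5.663e+15 fermi (4 s.f.). Final answer: 5.663e+15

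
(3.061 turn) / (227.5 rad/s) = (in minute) 0.001409. Check: 1 turn = 6.2831853 rad, so 3.061 turn = 3.061 * 6.2831853 = 19.23283 rad. 227.5 rad/s is already in rad/s. Combine: 19.23283 rad / 227.5 rad/s = 0.084539913 s. 1 minute = 60 s, so 0.084539913 s = 0.084539913 / 60 = 0.0014089986 minute ≈ 0.001409 minute (4 s.f.).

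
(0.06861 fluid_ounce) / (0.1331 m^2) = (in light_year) 1 fluid_ounce = 2.957353e-05 m^3, so 0.06861 fluid_ounce = 0.06861 * 2.957353e-05 = 2.0290399e-06 m^3. 0.1331 m^2 is already in m^2. Combine: 2.0290399e-06 m^3 / 0.1331 m^2 = 1.5244477e-05 m. 1 light_year = 9.4607305e+15 m, so 1.5244477e-05 m = 1.5244477e-05 / 9.4607305e+15 = 1.6113425e-21 light_year ≈ 1.611e-21 light_year (4 s.f.). Final answer: 1.611e-21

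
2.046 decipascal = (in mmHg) 0.001535. Check: 1 decipascal = 0.1 Pa, so 2.046 decipascal = 2.046 * 0.1 = 0.2046 Pa. 1 mmHg = 133.32237 Pa, so 0.2046 Pa = 0.2046 / 133.32237 = 0.0015346262 mmHg ≈ 0.001535 mmHg (4 s.f.).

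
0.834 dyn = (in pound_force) 1 dyn = 1e-05 N, so 0.834 dyn = 0.834 * 1e-05 = 8.34e-06 N. 1 pound_force = 4.4482216 N, so 8.34e-06 N = 8.34e-06 / 4.4482216 = 1.8749066e-06 pound_force ≈ 1.875e-06 pound_force (4 s.f.). Final answer: 1.875e-06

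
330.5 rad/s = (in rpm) 1 rpm = 0.10471976 rad/s, so 330.5 rad/s = 330.5 / 0.10471976 = 3156.0425 rpm ≈ 3156 rpm (4 s.f.). Final answer: 3156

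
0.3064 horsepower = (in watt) 1 horsepower = 745.69987 W, so 0.3064 horsepower = 0.3064 * 745.69987 = 228.48244 W. 228.48244 W = 228.48244 watt ≈ 228.5 watt (4 s.f.). Final answer: 228.5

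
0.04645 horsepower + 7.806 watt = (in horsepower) 0.05692. Check: 1 horsepower = 745.69987 W, so 0.04645 horsepower = 0.04645 * 745.69987 = 34.637759 W. 7.806 watt = 7.806 W. Sum: 34.637759 + 7.806 = 42.443759 W. 1 horsepower = 745.69987 W, so 42.443759 W = 42.443759 / 745.69987 = 0.056918018 horsepower ≈ 0.05692 horsepower (4 s.f.).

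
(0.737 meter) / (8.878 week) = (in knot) 2.668e-07. Check: 0.737 meter = 0.737 m. 1 week = 604800 s, so 8.878 week = 8.878 * 604800 = 5369414.4 s. Combine: 0.737 m / 5369414.4 s = 1.3725892e-07 m/s. 1 knot = 0.51444444 m/s, so 1.3725892e-07 m/s = 1.3725892e-07 / 0.51444444 = 2.6680999e-07 knot ≈ 2.668e-07 knot (4 s.f.).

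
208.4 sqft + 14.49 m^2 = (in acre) 1 sqft = 0.09290304 m^2, so 208.4 sqft = 208.4 * 0.09290304 = 19.360994 m^2. 14.49 m^2 is already in m^2. Sum: 19.360994 + 14.49 = 33.850994 m^2. 1 acre = 4046.8564 m^2, so 33.850994 m^2 = 33.850994 / 4046.8564 = 0.0083647627 acre ≈ 0.008365 acre (4 s.f.). Final answer: 0.008365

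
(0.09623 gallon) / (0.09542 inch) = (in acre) 1 gallon = 0.0037854118 m^3, so 0.09623 gallon = 0.09623 * 0.0037854118 = 0.00036427018 m^3. 1 inch = 0.0254 m, so 0.09542 inch = 0.09542 * 0.0254 = 0.002423668 m. Combine: 0.00036427018 m^3 / 0.002423668 m = 0.15029706 m^2. 1 acre = 4046.8564 m^2, so 0.15029706 m^2 = 0.15029706 / 4046.8564 = 3.7139212e-05 acre ≈ 3.714e-05 acre (4 s.f.). Final answer: 3.714e-05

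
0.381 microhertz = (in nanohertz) 1 microhertz = 1e-06 Hz, so 0.381 microhertz = 0.381 * 1e-06 = 3.81e-07 Hz. 1 nanohertz = 1e-09 Hz, so 3.81e-07 Hz = 3.81e-07 / 1e-09 = 381 nanohertz. Final answer: 381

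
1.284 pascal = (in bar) 1.284 pascal = 1.284 Pa. 1 bar = 100000 Pa, so 1.284 Pa = 1.284 / 100000 = 1.284e-05 bar. Final answer: 1.284e-05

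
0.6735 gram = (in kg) 1 gram = 0.001 kg, so 0.6735 gram = 0.6735 * 0.001 = 0.0006735 kg. Result: 0.0006735 kg. Final answer: 0.0006735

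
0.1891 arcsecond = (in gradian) 1 arcsecond = 4.8481368e-06 rad, so 0.1891 arcsecond = 0.1891 * 4.8481368e-06 = 9.1678267e-07 rad. 1 gradian = 0.015707963 rad, so 9.1678267e-07 rad = 9.1678267e-07 / 0.015707963 = 5.8364198e-05 gradian ≈ 5.836e-05 gradian (4 s.f.). Final answer: 5.836e-05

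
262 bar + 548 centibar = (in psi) 3879. Check: 1 bar = 100000 Pa, so 262 bar = 262 * 100000 = 26200000 Pa. 1 centibar = 1000 Pa, so 548 centibar = 548 * 1000 = 548000 Pa. Sum: 26200000 + 548000 = 26748000 Pa. 1 psi = 6894.7573 Pa, so 26748000 Pa = 26748000 / 6894.7573 = 3879.4694 psi ≈ 3879 psi (4 s.f.).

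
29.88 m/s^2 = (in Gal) 2988. Check: 1 Gal = 0.01 m/s^2, so 29.88 m/s^2 = 29.88 / 0.01 = 2988 Gal.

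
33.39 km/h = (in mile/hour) 20.75. Check: 1 km/h = 0.27777778 m/s, so 33.39 km/h = 33.39 * 0.27777778 = 9.275 m/s. 1 mile/hour = 0.44704 m/s, so 9.275 m/s = 9.275 / 0.44704 = 20.747584 mile/hour ≈ 20.75 mile/hour (4 s.f.).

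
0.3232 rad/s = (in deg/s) 18.52. Check: 1 deg/s = 0.017453293 rad/s, so 0.3232 rad/s = 0.3232 / 0.017453293 = 18.517996 deg/s ≈ 18.52 deg/s (4 s.f.).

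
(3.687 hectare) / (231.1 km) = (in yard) 1 hectare = 10000 m^2, so 3.687 hectare = 3.687 * 10000 = 36870 m^2. 1 km = 1000 m, so 231.1 km = 231.1 * 1000 = 231100 m. Combine: 36870 m^2 / 231100 m = 0.15954132 m. 1 yard = 0.9144 m, so 0.15954132 m = 0.15954132 / 0.9144 = 0.17447651 yard ≈ 0.1745 yard (4 s.f.). Final answer: 0.1745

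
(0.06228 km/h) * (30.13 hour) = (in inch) 7.388e+04. Check: 1 km/h = 0.27777778 m/s, so 0.06228 km/h = 0.06228 * 0.27777778 = 0.0173 m/s. 1 hour = 3600 s, so 30.13 hour = 30.13 * 3600 = 108468 s. Combine: 0.0173 m/s * 108468 s = 1876.4964 m. 1 inch = 0.0254 m, so 1876.4964 m = 1876.4964 / 0.0254 = 73877.811 inch ≈ 7.388e+04 inch (4 s.f.).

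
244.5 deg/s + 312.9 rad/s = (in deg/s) 1 deg/s = 0.017453293 rad/s, so 244.5 deg/s = 244.5 * 0.017453293 = 4.26733 rad/s. 312.9 rad/s is already in rad/s. Sum: 4.26733 + 312.9 = 317.16733 rad/s. 1 deg/s = 0.017453293 rad/s, so 317.16733 rad/s = 317.16733 / 0.017453293 = 18172.349 deg/s ≈ 1.817e+04 deg/s (4 s.f.). Final answer: 1.817e+04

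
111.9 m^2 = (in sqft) 1204. Check: 1 sqft = 0.09290304 m^2, so 111.9 m^2 = 111.9 / 0.09290304 = 1204.4816 sqft ≈ 1204 sqft (4 s.f.).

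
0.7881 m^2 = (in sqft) 8.483. Check: 1 sqft = 0.09290304 m^2, so 0.7881 m^2 = 0.7881 / 0.09290304 = 8.4830378 sqft ≈ 8.483 sqft (4 s.f.).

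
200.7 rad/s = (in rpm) 1 rpm = 0.10471976 rad/s, so 200.7 rad/s = 200.7 / 0.10471976 = 1916.5438 rpm ≈ 1917 rpm (4 s.f.). Final answer: 1917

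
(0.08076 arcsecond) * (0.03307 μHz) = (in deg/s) 7.419e-13. Check: 1 arcsecond = 4.8481368e-06 rad, so 0.08076 arcsecond = 0.08076 * 4.8481368e-06 = 3.9153553e-07 rad. 1 μHz = 1e-06 Hz, so 0.03307 μHz = 0.03307 * 1e-06 = 3.307e-08 Hz. Combine: 3.9153553e-07 rad * 3.307e-08 Hz = 1.294808e-14 rad/s. 1 deg/s = 0.017453293 rad/s, so 1.294808e-14 rad/s = 1.294808e-14 / 0.017453293 = 7.4187033e-13 deg/s ≈ 7.419e-13 deg/s (4 s.f.).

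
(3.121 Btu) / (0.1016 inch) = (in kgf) 1 Btu = 1055.0559 J, so 3.121 Btu = 3.121 * 1055.0559 = 3292.8293 J. 1 inch = 0.0254 m, so 0.1016 inch = 0.1016 * 0.0254 = 0.00258064 m. Combine: 3292.8293 J / 0.00258064 m = 1275973.9 N. 1 kgf = 9.80665 N, so 1275973.9 N = 1275973.9 / 9.80665 = 130113.13 kgf ≈ 1.301e+05 kgf (4 s.f.). Final answer: 1.301e+05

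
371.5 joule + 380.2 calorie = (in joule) 1962. Check: 371.5 joule = 371.5 J. 1 calorie = 4.184 J, so 380.2 calorie = 380.2 * 4.184 = 1590.7568 J. Sum: 371.5 + 1590.7568 = 1962.2568 J. 1962.2568 J = 1962.2568 joule ≈ 1962 joule (4 s.f.).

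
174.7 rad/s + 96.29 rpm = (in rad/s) 174.7 rad/s is already in rad/s. 1 rpm = 0.10471976 rad/s, so 96.29 rpm = 96.29 * 0.10471976 = 10.083465 rad/s. Sum: 174.7 + 10.083465 = 184.78347 rad/s. Result: 184.78347 rad/s ≈ 184.8 rad/s (4 s.f.). Final answer: 184.8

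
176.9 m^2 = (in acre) 1 acre = 4046.8564 m^2, so 176.9 m^2 = 176.9 / 4046.8564 = 0.043712942 acre ≈ 0.04371 acre (4 s.f.). Final answer: 0.04371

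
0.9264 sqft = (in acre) 2.127e-05. Check: 1 sqft = 0.09290304 m^2, so 0.9264 sqft = 0.9264 * 0.09290304 = 0.086065376 m^2. 1 acre = 4046.8564 m^2, so 0.086065376 m^2 = 0.086065376 / 4046.8564 = 2.1267218e-05 acre ≈ 2.127e-05 acre (4 s.f.).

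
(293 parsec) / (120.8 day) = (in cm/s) 1 parsec = 3.0856776e+16 m, so 293 parsec = 293 * 3.0856776e+16 = 9.0410353e+18 m. 1 day = 86400 s, so 120.8 day = 120.8 * 86400 = 10437120 s. Combine: 9.0410353e+18 m / 10437120 s = 8.6623851e+11 m/s. 1 cm/s = 0.01 m/s, so 8.6623851e+11 m/s = 8.6623851e+11 / 0.01 = 8.6623851e+13 cm/s ≈ 8.662e+13 cm/s (4 s.f.). Final answer: 8.662e+13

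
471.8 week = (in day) 3303. Check: 1 week = 604800 s, so 471.8 week = 471.8 * 604800 = 2.8534464e+08 s. 1 day = 86400 s, so 2.8534464e+08 s = 2.8534464e+08 / 86400 = 3302.6 day ≈ 3303 day (4 s.f.).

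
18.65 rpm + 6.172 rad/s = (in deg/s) 1 rpm = 0.10471976 rad/s, so 18.65 rpm = 18.65 * 0.10471976 = 1.9530234 rad/s. 6.172 rad/s is already in rad/s. Sum: 1.9530234 + 6.172 = 8.1250234 rad/s. 1 deg/s = 0.017453293 rad/s, so 8.1250234 rad/s = 8.1250234 / 0.017453293 = 465.52955 deg/s ≈ 465.5 deg/s (4 s.f.). Final answer: 465.5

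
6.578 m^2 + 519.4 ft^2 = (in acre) 0.01355. Check: 6.578 m^2 is already in m^2. 1 ft^2 = 0.09290304 m^2, so 519.4 ft^2 = 519.4 * 0.09290304 = 48.253839 m^2. Sum: 6.578 + 48.253839 = 54.831839 m^2. 1 acre = 4046.8564 m^2, so 54.831839 m^2 = 54.831839 / 4046.8564 = 0.013549242 acre ≈ 0.01355 acre (4 s.f.).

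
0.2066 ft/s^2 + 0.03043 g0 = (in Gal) 36.14. Check: 1 ft/s^2 = 0.3048 m/s^2, so 0.2066 ft/s^2 = 0.2066 * 0.3048 = 0.06297168 m/s^2. 1 g0 = 9.80665 m/s^2, so 0.03043 g0 = 0.03043 * 9.80665 = 0.29841636 m/s^2. Sum: 0.06297168 + 0.29841636 = 0.36138804 m/s^2. 1 Gal = 0.01 m/s^2, so 0.36138804 m/s^2 = 0.36138804 / 0.01 = 36.138804 Gal ≈ 36.14 Gal (4 s.f.).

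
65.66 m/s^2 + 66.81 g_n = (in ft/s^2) 2365. Check: 65.66 m/s^2 is already in m/s^2. 1 g_n = 9.80665 m/s^2, so 66.81 g_n = 66.81 * 9.80665 = 655.18229 m/s^2. Sum: 65.66 + 655.18229 = 720.84229 m/s^2. 1 ft/s^2 = 0.3048 m/s^2, so 720.84229 m/s^2 = 720.84229 / 0.3048 = 2364.9681 ft/s^2 ≈ 2365 ft/s^2 (4 s.f.).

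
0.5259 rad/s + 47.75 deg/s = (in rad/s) 0.5259 rad/s is already in rad/s. 1 deg/s = 0.017453293 rad/s, so 47.75 deg/s = 47.75 * 0.017453293 = 0.83339472 rad/s. Sum: 0.5259 + 0.83339472 = 1.3592947 rad/s. Result: 1.3592947 rad/s ≈ 1.359 rad/s (4 s.f.). Final answer: 1.359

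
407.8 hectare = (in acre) 1 hectare = 10000 m^2, so 407.8 hectare = 407.8 * 10000 = 4078000 m^2. 1 acre = 4046.8564 m^2, so 4078000 m^2 = 4078000 / 4046.8564 = 1007.6957 acre ≈ 1008 acre (4 s.f.). Final answer: 1008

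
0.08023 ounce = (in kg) 1 ounce = 0.028349523 kg, so 0.08023 ounce = 0.08023 * 0.028349523 = 0.0022744822 kg. Result: 0.0022744822 kg ≈ 0.002274 kg (4 s.f.). Final answer: 0.002274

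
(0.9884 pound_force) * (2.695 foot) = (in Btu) 1 pound_force = 4.4482216 N, so 0.9884 pound_force = 0.9884 * 4.4482216 = 4.3966222 N. 1 foot = 0.3048 m, so 2.695 foot = 2.695 * 0.3048 = 0.821436 m. Combine: 4.3966222 N * 0.821436 m = 3.6115438 J. 1 Btu = 1055.0559 J, so 3.6115438 J = 3.6115438 / 1055.0559 = 0.003423083 Btu ≈ 0.003423 Btu (4 s.f.). Final answer: 0.003423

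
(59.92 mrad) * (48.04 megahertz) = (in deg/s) 1.649e+08. Check: 1 mrad = 0.001 rad, so 59.92 mrad = 59.92 * 0.001 = 0.05992 rad. 1 megahertz = 1000000 Hz, so 48.04 megahertz = 48.04 * 1000000 = 48040000 Hz. Combine: 0.05992 rad * 48040000 Hz = 2878556.8 rad/s. 1 deg/s = 0.017453293 rad/s, so 2878556.8 rad/s = 2878556.8 / 0.017453293 = 1.6492916e+08 deg/s ≈ 1.649e+08 deg/s (4 s.f.).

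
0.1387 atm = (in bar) 1 atm = 101325 Pa, so 0.1387 atm = 0.1387 * 101325 = 14053.777 Pa. 1 bar = 100000 Pa, so 14053.777 Pa = 14053.777 / 100000 = 0.14053777 bar ≈ 0.1405 bar (4 s.f.). Final answer: 0.1405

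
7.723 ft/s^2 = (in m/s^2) 2.354. Check: 1 ft/s^2 = 0.3048 m/s^2, so 7.723 ft/s^2 = 7.723 * 0.3048 = 2.3539704 m/s^2. Result: 2.3539704 m/s^2 ≈ 2.354 m/s^2 (4 s.f.).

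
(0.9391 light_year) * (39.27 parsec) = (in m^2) 1 light_year = 9.4607305e+15 m, so 0.9391 light_year = 0.9391 * 9.4607305e+15 = 8.884572e+15 m. 1 parsec = 3.0856776e+16 m, so 39.27 parsec = 39.27 * 3.0856776e+16 = 1.2117456e+18 m. Combine: 8.884572e+15 m * 1.2117456e+18 m = 1.0765841e+34 m^2. Result: 1.0765841e+34 m^2 ≈ 1.077e+34 m^2 (4 s.f.). Final answer: 1.077e+34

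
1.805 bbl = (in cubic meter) 1 bbl = 0.15898729 m^3, so 1.805 bbl = 1.805 * 0.15898729 = 0.28697207 m^3. 0.28697207 m^3 = 0.28697207 cubic meter ≈ 0.287 cubic meter (4 s.f.). Final answer: 0.287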